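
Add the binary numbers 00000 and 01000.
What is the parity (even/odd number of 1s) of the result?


00000 = 0
01000 = 8
Sum = 8 = 1000
1s count = 1

odd parity (1 ones in 1000)


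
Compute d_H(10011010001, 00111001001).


XOR: 10100011000
Count of 1s: 4

4


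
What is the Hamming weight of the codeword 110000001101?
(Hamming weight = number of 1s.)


Counting 1s in 110000001101

5


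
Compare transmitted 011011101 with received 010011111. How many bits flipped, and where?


XOR: 001000010

2 error(s) at position(s): 2, 7


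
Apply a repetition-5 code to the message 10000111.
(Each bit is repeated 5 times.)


Each bit -> 5 copies

1111100000000000000000000111111111111111


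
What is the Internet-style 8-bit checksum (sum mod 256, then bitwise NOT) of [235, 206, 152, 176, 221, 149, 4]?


Sum = 1143 mod 256 = 119
Complement = 136

136


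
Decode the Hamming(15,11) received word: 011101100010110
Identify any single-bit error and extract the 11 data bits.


Syndrome = 12: error at position 12

Data: 10110011110 (corrected bit 12)


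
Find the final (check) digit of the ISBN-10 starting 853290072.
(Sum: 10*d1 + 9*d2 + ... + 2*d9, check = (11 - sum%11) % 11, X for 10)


Weighted sum: 242
242 mod 11 = 0

Check digit: 0


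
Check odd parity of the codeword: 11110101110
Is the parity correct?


Number of 1s: 8

No, parity error (8 ones)


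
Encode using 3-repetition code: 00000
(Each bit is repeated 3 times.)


Each bit -> 3 copies

000000000000000


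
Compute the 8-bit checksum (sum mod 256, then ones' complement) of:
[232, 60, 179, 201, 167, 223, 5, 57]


Sum = 1124 mod 256 = 100
Complement = 155

155


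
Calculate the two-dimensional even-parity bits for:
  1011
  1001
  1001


Row parities: 100
Column parities: 1011

Row P: 100, Col P: 1011, Corner: 1


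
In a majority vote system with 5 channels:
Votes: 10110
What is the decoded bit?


Ones: 3 out of 5
Threshold: 3

1 (3/5 voted 1)


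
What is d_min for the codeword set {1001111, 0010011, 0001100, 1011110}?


Comparing all pairs, minimum distance: 2
Can detect 1 errors, correct 0 errors

2


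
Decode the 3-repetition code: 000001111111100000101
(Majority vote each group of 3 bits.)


Groups: 000, 001, 111, 111, 100, 000, 101
Majority votes: 0011001

0011001


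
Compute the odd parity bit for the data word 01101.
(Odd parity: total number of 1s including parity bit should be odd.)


Number of 1s in data: 3
Parity bit: 0

0


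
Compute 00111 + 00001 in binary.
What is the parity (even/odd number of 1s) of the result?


00111 = 7
00001 = 1
Sum = 8 = 1000
1s count = 1

odd parity (1 ones in 1000)


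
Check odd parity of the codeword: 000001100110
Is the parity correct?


Number of 1s: 4

No, parity error (4 ones)


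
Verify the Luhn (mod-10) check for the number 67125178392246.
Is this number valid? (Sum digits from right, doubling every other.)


Luhn sum = 64
64 mod 10 = 4

Invalid (Luhn sum mod 10 = 4)


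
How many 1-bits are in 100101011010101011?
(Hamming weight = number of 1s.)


Counting 1s in 100101011010101011

10


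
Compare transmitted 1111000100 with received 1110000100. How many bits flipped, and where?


XOR: 0001000000

1 error(s) at position(s): 3


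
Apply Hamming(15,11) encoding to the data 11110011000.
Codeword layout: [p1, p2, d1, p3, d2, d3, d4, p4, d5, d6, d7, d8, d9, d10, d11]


Parity bits: p1=0, p2=0, p3=0, p4=0

001011100011000


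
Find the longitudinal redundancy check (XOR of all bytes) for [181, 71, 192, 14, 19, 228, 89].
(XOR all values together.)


XOR chain: 181 ^ 71 ^ 192 ^ 14 ^ 19 ^ 228 ^ 89 = 146

146


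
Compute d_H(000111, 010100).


XOR: 010011
Count of 1s: 3

3


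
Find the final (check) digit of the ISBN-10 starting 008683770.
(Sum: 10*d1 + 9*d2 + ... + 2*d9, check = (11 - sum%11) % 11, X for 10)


Weighted sum: 218
218 mod 11 = 9

Check digit: 2


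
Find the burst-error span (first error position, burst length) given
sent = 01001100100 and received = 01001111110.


XOR: 00000011010

Burst at position 6, length 4


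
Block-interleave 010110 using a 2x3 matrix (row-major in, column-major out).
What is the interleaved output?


Matrix:
  010
  110
Read columns: 011100

011100


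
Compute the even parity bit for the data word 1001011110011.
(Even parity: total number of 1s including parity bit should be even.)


Number of 1s in data: 8
Parity bit: 0

0


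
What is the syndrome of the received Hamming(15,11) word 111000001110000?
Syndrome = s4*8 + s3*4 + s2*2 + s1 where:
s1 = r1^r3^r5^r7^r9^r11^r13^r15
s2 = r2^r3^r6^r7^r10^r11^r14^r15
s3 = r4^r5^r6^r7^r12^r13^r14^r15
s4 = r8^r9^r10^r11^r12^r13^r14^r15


s1=0, s2=0, s3=0, s4=1

Syndrome = 8 (error at position 8)


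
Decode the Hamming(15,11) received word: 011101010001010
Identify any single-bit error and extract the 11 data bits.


Syndrome = 9: error at position 9

Data: 10101001010 (corrected bit 9)


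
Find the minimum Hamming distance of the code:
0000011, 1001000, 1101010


Comparing all pairs, minimum distance: 2
Can detect 1 errors, correct 0 errors

2


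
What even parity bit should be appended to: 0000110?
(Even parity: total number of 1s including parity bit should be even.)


Number of 1s in data: 2
Parity bit: 0

0


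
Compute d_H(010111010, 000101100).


XOR: 010010110
Count of 1s: 4

4


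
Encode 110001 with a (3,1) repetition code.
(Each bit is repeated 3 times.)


Each bit -> 3 copies

111111000000000111


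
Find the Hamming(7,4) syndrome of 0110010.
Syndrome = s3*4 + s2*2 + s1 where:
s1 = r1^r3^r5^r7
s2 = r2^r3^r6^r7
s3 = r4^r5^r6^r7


s1=1, s2=1, s3=1

Syndrome = 7 (error at position 7)


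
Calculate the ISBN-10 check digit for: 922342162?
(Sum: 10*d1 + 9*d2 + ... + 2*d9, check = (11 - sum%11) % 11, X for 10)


Weighted sum: 205
205 mod 11 = 7

Check digit: 4


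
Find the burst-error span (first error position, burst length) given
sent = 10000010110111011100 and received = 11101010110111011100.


XOR: 01101000000000000000

Burst at position 1, length 4


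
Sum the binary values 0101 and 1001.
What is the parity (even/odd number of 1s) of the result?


0101 = 5
1001 = 9
Sum = 14 = 1110
1s count = 3

odd parity (3 ones in 1110)


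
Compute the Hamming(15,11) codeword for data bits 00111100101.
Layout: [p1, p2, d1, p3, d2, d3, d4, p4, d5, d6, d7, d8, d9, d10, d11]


Parity bits: p1=0, p2=0, p3=0, p4=0

000001101100101


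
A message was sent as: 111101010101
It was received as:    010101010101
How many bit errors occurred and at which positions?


XOR: 101000000000

2 error(s) at position(s): 0, 2


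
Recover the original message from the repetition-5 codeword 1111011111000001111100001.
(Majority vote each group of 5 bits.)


Groups: 11110, 11111, 00000, 11111, 00001
Majority votes: 11010

11010


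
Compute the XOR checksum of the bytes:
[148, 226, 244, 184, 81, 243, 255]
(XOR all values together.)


XOR chain: 148 ^ 226 ^ 244 ^ 184 ^ 81 ^ 243 ^ 255 = 103

103


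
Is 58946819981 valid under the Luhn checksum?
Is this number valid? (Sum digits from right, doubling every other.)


Luhn sum = 69
69 mod 10 = 9

Invalid (Luhn sum mod 10 = 9)


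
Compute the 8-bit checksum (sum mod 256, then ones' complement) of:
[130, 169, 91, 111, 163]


Sum = 664 mod 256 = 152
Complement = 103

103


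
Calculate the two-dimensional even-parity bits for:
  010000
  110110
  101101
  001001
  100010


Row parities: 10000
Column parities: 100000

Row P: 10000, Col P: 100000, Corner: 1


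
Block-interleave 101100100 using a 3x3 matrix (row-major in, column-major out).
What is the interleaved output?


Matrix:
  101
  100
  100
Read columns: 111000100

111000100


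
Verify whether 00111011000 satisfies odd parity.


Number of 1s: 5

Yes, parity is correct (5 ones)


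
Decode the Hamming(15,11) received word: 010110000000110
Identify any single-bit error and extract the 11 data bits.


Syndrome = 0: no error detected

Data: 01000000110 (no errors)


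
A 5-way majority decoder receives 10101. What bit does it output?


Ones: 3 out of 5
Threshold: 3

1 (3/5 voted 1)


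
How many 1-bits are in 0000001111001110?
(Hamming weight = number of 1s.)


Counting 1s in 0000001111001110

7


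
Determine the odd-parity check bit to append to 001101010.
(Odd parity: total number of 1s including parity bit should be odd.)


Number of 1s in data: 4
Parity bit: 1

1


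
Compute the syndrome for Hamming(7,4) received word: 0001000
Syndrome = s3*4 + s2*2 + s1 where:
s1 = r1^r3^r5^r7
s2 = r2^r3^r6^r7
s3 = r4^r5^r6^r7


s1=0, s2=0, s3=1

Syndrome = 4 (error at position 4)


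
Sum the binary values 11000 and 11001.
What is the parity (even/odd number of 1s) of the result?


11000 = 24
11001 = 25
Sum = 49 = 110001
1s count = 3

odd parity (3 ones in 110001)


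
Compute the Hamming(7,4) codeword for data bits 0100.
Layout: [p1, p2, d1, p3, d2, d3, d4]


Parity bits: p1=1, p2=0, p3=1

1001100


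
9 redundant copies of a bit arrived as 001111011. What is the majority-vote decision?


Ones: 6 out of 9
Threshold: 5

1 (6/9 voted 1)


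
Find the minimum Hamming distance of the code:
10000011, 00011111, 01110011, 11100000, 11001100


Comparing all pairs, minimum distance: 3
Can detect 2 errors, correct 1 errors

3


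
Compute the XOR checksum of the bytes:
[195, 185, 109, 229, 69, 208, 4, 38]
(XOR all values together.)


XOR chain: 195 ^ 185 ^ 109 ^ 229 ^ 69 ^ 208 ^ 4 ^ 38 = 69

69


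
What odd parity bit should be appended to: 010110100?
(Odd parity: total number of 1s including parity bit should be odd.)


Number of 1s in data: 4
Parity bit: 1

1


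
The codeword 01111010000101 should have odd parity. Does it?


Number of 1s: 7

Yes, parity is correct (7 ones)


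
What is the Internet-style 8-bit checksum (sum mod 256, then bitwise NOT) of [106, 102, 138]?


Sum = 346 mod 256 = 90
Complement = 165

165


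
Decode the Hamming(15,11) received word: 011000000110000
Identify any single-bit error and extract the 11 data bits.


Syndrome = 0: no error detected

Data: 10000110000 (no errors)


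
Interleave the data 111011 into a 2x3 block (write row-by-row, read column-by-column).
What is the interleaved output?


Matrix:
  111
  011
Read columns: 101111

101111


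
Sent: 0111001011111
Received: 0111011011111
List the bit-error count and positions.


XOR: 0000010000000

1 error(s) at position(s): 5


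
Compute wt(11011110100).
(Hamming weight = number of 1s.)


Counting 1s in 11011110100

7


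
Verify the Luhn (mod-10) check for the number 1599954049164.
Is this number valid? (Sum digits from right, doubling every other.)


Luhn sum = 55
55 mod 10 = 5

Invalid (Luhn sum mod 10 = 5)


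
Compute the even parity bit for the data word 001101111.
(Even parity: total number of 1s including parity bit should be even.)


Number of 1s in data: 6
Parity bit: 0

0


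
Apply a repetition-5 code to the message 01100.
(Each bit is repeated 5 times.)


Each bit -> 5 copies

0000011111111110000000000


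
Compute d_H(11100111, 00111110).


XOR: 11011001
Count of 1s: 5

5


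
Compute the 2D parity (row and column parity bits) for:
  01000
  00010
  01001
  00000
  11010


Row parities: 11001
Column parities: 11001

Row P: 11001, Col P: 11001, Corner: 1


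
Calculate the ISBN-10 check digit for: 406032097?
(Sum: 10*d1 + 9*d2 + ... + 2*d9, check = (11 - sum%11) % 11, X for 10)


Weighted sum: 157
157 mod 11 = 3

Check digit: 8


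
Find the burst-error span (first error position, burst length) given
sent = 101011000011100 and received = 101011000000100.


XOR: 000000000011000

Burst at position 10, length 2


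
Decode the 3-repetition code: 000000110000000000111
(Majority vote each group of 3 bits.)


Groups: 000, 000, 110, 000, 000, 000, 111
Majority votes: 0010001

0010001


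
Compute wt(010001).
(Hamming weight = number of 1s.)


Counting 1s in 010001

2


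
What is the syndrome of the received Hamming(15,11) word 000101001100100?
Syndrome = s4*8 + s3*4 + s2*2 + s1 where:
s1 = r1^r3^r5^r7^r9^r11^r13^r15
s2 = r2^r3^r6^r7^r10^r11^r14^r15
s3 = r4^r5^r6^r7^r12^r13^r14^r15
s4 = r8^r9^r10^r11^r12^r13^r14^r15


s1=0, s2=0, s3=1, s4=1

Syndrome = 12 (error at position 12)


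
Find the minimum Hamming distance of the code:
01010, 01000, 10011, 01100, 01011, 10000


Comparing all pairs, minimum distance: 1
Can detect 0 errors, correct 0 errors

1


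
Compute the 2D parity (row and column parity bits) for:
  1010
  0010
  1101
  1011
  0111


Row parities: 01111
Column parities: 1001

Row P: 01111, Col P: 1001, Corner: 0


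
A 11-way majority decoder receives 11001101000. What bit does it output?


Ones: 5 out of 11
Threshold: 6

0 (5/11 voted 1)


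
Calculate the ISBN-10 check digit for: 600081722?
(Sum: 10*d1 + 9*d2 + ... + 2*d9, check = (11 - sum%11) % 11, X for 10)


Weighted sum: 151
151 mod 11 = 8

Check digit: 3


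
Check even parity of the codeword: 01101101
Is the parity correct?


Number of 1s: 5

No, parity error (5 ones)


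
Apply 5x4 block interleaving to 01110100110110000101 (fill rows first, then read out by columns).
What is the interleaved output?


Matrix:
  0111
  0100
  1101
  1000
  0101
Read columns: 00110111011000010101

00110111011000010101


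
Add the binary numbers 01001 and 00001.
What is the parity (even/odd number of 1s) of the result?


01001 = 9
00001 = 1
Sum = 10 = 1010
1s count = 2

even parity (2 ones in 1010)


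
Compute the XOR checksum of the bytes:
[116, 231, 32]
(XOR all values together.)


XOR chain: 116 ^ 231 ^ 32 = 179

179


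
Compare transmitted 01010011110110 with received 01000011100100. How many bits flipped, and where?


XOR: 00010000010010

3 error(s) at position(s): 3, 9, 12


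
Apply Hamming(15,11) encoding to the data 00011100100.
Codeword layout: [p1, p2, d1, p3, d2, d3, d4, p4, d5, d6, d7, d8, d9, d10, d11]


Parity bits: p1=1, p2=0, p3=0, p4=1

100000111100100


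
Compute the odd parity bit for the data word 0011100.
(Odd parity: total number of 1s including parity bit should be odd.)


Number of 1s in data: 3
Parity bit: 0

0


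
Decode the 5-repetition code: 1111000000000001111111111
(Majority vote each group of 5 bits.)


Groups: 11110, 00000, 00000, 11111, 11111
Majority votes: 10011

10011


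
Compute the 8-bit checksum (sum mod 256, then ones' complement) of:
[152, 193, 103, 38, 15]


Sum = 501 mod 256 = 245
Complement = 10

10


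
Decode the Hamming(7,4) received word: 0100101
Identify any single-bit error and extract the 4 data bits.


Syndrome = 0: no error detected

Data: 0101 (no errors)


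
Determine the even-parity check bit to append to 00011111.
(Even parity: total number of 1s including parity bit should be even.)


Number of 1s in data: 5
Parity bit: 1

1


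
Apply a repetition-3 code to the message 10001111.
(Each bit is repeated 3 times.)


Each bit -> 3 copies

111000000000111111111111


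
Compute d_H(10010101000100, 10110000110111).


XOR: 00100101110011
Count of 1s: 7

7


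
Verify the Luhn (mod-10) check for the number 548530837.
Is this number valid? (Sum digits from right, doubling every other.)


Luhn sum = 46
46 mod 10 = 6

Invalid (Luhn sum mod 10 = 6)


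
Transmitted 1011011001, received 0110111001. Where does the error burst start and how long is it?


XOR: 1101100000

Burst at position 0, length 5


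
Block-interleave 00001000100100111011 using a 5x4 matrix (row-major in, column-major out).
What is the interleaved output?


Matrix:
  0000
  1000
  1001
  0011
  1011
Read columns: 01101000000001100111

01101000000001100111


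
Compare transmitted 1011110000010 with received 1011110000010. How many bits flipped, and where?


XOR: 0000000000000

0 errors (received matches sent)


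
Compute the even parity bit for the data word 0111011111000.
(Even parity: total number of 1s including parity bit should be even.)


Number of 1s in data: 8
Parity bit: 0

0


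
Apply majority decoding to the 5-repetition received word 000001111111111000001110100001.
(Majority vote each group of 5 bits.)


Groups: 00000, 11111, 11111, 00000, 11101, 00001
Majority votes: 011010

011010


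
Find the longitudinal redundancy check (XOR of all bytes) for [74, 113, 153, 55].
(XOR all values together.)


XOR chain: 74 ^ 113 ^ 153 ^ 55 = 149

149


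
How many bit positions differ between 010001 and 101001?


XOR: 111000
Count of 1s: 3

3


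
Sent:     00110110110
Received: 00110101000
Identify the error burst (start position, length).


XOR: 00000011110

Burst at position 6, length 4


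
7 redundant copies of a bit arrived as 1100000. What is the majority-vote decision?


Ones: 2 out of 7
Threshold: 4

0 (2/7 voted 1)


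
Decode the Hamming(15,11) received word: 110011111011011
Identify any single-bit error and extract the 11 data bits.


Syndrome = 0: no error detected

Data: 01111011011 (no errors)


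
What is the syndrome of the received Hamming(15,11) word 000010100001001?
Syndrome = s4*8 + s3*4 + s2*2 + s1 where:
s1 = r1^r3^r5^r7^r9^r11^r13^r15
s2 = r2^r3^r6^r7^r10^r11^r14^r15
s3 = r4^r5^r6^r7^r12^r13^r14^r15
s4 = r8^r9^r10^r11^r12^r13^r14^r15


s1=1, s2=0, s3=0, s4=0

Syndrome = 1 (error at position 1)


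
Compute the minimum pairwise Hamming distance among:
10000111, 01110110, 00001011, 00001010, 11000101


Comparing all pairs, minimum distance: 1
Can detect 0 errors, correct 0 errors

1


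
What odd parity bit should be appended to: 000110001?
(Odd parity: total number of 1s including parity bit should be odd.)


Number of 1s in data: 3
Parity bit: 0

0


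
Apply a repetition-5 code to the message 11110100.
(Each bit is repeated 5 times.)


Each bit -> 5 copies

1111111111111111111100000111110000000000


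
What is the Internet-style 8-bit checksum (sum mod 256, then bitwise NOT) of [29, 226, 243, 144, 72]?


Sum = 714 mod 256 = 202
Complement = 53

53


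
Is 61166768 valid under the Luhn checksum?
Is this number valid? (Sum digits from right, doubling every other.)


Luhn sum = 33
33 mod 10 = 3

Invalid (Luhn sum mod 10 = 3)


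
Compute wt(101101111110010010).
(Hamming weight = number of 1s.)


Counting 1s in 101101111110010010

11


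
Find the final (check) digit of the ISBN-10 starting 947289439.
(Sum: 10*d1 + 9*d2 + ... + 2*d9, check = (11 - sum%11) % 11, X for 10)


Weighted sum: 332
332 mod 11 = 2

Check digit: 9


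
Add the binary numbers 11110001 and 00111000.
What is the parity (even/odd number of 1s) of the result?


11110001 = 241
00111000 = 56
Sum = 297 = 100101001
1s count = 4

even parity (4 ones in 100101001)


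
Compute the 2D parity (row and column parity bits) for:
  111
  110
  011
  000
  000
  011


Row parities: 100000
Column parities: 001

Row P: 100000, Col P: 001, Corner: 1


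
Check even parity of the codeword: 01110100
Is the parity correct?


Number of 1s: 4

Yes, parity is correct (4 ones)


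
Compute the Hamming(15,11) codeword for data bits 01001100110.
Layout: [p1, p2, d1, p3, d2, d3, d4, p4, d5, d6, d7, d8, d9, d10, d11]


Parity bits: p1=1, p2=0, p3=1, p4=0

100110001100110


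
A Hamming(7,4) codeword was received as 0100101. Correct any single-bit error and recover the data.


Syndrome = 0: no error detected

Data: 0101 (no errors)


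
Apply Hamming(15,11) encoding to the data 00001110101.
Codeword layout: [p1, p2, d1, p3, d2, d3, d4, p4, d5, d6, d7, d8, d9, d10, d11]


Parity bits: p1=0, p2=1, p3=0, p4=1

010000011110101


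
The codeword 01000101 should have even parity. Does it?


Number of 1s: 3

No, parity error (3 ones)


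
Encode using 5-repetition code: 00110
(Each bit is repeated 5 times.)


Each bit -> 5 copies

0000000000111111111100000


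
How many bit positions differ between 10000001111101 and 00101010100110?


XOR: 10101011011011
Count of 1s: 9

9


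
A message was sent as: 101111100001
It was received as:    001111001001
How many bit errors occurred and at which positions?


XOR: 100000101000

3 error(s) at position(s): 0, 6, 8


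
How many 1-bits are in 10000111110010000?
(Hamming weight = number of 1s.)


Counting 1s in 10000111110010000

7


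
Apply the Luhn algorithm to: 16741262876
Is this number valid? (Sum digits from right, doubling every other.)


Luhn sum = 53
53 mod 10 = 3

Invalid (Luhn sum mod 10 = 3)


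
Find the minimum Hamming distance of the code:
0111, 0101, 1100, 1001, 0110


Comparing all pairs, minimum distance: 1
Can detect 0 errors, correct 0 errors

1


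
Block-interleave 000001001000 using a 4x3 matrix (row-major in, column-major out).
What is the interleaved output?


Matrix:
  000
  001
  001
  000
Read columns: 000000000110

000000000110


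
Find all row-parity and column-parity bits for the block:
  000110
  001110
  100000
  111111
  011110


Row parities: 01100
Column parities: 001001

Row P: 01100, Col P: 001001, Corner: 0


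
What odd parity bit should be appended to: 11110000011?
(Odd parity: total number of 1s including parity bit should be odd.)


Number of 1s in data: 6
Parity bit: 1

1


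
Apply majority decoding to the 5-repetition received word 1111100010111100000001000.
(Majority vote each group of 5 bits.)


Groups: 11111, 00010, 11110, 00000, 01000
Majority votes: 10100

10100


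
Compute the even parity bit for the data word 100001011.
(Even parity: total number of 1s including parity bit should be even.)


Number of 1s in data: 4
Parity bit: 0

0


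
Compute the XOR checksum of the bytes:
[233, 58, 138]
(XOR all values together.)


XOR chain: 233 ^ 58 ^ 138 = 89

89


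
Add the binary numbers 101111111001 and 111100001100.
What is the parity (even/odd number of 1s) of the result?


101111111001 = 3065
111100001100 = 3852
Sum = 6917 = 1101100000101
1s count = 6

even parity (6 ones in 1101100000101)


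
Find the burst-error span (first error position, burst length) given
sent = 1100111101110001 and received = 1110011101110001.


XOR: 0010100000000000

Burst at position 2, length 3


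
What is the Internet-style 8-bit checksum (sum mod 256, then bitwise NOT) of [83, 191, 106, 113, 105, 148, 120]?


Sum = 866 mod 256 = 98
Complement = 157

157


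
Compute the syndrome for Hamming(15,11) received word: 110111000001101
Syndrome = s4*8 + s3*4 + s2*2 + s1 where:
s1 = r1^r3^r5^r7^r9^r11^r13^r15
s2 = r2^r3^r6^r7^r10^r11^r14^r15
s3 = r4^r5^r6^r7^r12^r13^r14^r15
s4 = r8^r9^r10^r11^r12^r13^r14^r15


s1=0, s2=1, s3=0, s4=1

Syndrome = 10 (error at position 10)


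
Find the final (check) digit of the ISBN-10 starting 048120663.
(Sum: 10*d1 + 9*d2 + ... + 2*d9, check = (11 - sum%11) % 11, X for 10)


Weighted sum: 167
167 mod 11 = 2

Check digit: 9


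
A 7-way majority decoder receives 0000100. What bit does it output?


Ones: 1 out of 7
Threshold: 4

0 (1/7 voted 1)


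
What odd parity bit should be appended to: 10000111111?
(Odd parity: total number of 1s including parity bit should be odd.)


Number of 1s in data: 7
Parity bit: 0

0


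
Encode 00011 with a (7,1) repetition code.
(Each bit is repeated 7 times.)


Each bit -> 7 copies

00000000000000000000011111111111111


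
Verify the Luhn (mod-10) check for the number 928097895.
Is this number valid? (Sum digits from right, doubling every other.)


Luhn sum = 57
57 mod 10 = 7

Invalid (Luhn sum mod 10 = 7)


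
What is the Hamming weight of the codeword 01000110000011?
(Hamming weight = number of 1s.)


Counting 1s in 01000110000011

5


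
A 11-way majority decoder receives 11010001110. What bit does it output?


Ones: 6 out of 11
Threshold: 6

1 (6/11 voted 1)


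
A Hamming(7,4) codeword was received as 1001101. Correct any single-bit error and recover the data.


Syndrome = 7: error at position 7

Data: 0100 (corrected bit 7)


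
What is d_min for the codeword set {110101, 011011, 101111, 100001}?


Comparing all pairs, minimum distance: 2
Can detect 1 errors, correct 0 errors

2


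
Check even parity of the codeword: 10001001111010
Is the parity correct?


Number of 1s: 7

No, parity error (7 ones)


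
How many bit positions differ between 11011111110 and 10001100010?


XOR: 01010011100
Count of 1s: 5

5


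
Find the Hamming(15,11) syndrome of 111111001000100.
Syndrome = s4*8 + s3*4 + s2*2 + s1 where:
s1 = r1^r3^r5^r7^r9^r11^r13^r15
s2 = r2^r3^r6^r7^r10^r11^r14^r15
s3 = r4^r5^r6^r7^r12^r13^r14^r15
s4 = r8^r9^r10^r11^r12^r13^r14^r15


s1=1, s2=1, s3=0, s4=0

Syndrome = 3 (error at position 3)


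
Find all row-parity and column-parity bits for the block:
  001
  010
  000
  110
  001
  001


Row parities: 110011
Column parities: 101

Row P: 110011, Col P: 101, Corner: 0


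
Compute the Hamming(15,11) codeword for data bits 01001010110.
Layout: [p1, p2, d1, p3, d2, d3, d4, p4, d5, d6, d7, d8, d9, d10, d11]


Parity bits: p1=0, p2=0, p3=1, p4=0

000110001010110


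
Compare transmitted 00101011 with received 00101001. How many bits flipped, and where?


XOR: 00000010

1 error(s) at position(s): 6


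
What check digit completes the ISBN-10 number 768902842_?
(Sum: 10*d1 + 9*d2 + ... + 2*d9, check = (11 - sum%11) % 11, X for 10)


Weighted sum: 309
309 mod 11 = 1

Check digit: X


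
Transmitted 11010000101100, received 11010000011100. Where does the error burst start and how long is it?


XOR: 00000000110000

Burst at position 8, length 2


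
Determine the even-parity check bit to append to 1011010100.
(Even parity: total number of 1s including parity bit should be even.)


Number of 1s in data: 5
Parity bit: 1

1


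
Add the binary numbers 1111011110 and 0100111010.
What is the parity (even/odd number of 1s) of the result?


1111011110 = 990
0100111010 = 314
Sum = 1304 = 10100011000
1s count = 4

even parity (4 ones in 10100011000)


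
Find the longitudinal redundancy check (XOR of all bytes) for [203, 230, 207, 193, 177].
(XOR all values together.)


XOR chain: 203 ^ 230 ^ 207 ^ 193 ^ 177 = 146

146


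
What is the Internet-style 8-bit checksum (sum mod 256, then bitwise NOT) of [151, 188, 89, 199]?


Sum = 627 mod 256 = 115
Complement = 140

140


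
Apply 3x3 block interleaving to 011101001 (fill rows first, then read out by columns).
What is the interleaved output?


Matrix:
  011
  101
  001
Read columns: 010100111

010100111


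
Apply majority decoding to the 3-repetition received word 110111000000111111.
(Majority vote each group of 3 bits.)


Groups: 110, 111, 000, 000, 111, 111
Majority votes: 110011

110011


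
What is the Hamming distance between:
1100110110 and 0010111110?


XOR: 1110001000
Count of 1s: 4

4


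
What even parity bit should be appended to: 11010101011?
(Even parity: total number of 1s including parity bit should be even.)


Number of 1s in data: 7
Parity bit: 1

1


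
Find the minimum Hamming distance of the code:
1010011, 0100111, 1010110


Comparing all pairs, minimum distance: 2
Can detect 1 errors, correct 0 errors

2


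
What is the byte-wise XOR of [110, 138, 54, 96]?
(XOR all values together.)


XOR chain: 110 ^ 138 ^ 54 ^ 96 = 178

178


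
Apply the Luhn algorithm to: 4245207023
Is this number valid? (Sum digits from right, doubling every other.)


Luhn sum = 39
39 mod 10 = 9

Invalid (Luhn sum mod 10 = 9)


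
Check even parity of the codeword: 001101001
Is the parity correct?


Number of 1s: 4

Yes, parity is correct (4 ones)


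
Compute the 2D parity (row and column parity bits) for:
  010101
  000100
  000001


Row parities: 111
Column parities: 010000

Row P: 111, Col P: 010000, Corner: 1


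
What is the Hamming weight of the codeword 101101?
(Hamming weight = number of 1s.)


Counting 1s in 101101

4


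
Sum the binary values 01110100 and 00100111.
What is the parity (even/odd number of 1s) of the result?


01110100 = 116
00100111 = 39
Sum = 155 = 10011011
1s count = 5

odd parity (5 ones in 10011011)


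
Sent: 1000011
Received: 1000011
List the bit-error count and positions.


XOR: 0000000

0 errors (received matches sent)


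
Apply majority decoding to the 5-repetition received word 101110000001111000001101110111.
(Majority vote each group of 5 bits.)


Groups: 10111, 00000, 01111, 00000, 11011, 10111
Majority votes: 101011

101011


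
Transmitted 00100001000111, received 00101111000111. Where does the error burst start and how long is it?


XOR: 00001110000000

Burst at position 4, length 3


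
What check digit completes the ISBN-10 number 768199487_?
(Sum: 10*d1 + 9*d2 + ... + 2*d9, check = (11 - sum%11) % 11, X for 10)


Weighted sum: 348
348 mod 11 = 7

Check digit: 4


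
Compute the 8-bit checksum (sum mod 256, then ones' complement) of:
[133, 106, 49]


Sum = 288 mod 256 = 32
Complement = 223

223


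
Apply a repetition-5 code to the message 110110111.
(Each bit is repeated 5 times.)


Each bit -> 5 copies

111111111100000111111111100000111111111111111


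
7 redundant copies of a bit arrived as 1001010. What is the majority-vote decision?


Ones: 3 out of 7
Threshold: 4

0 (3/7 voted 1)


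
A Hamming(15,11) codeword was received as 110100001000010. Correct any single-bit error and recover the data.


Syndrome = 0: no error detected

Data: 00001000010 (no errors)


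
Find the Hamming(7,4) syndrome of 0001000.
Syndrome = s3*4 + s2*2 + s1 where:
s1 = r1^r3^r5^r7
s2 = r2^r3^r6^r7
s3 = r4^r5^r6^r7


s1=0, s2=0, s3=1

Syndrome = 4 (error at position 4)


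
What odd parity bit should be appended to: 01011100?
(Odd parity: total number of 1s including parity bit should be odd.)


Number of 1s in data: 4
Parity bit: 1

1


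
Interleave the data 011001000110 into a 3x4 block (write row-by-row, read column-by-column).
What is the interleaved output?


Matrix:
  0110
  0100
  0110
Read columns: 000111101000

000111101000


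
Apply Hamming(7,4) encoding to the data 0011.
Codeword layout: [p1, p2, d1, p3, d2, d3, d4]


Parity bits: p1=1, p2=0, p3=0

1000011


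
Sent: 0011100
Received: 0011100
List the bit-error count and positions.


XOR: 0000000

0 errors (received matches sent)


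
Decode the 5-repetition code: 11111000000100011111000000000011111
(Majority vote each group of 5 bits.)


Groups: 11111, 00000, 01000, 11111, 00000, 00000, 11111
Majority votes: 1001001

1001001


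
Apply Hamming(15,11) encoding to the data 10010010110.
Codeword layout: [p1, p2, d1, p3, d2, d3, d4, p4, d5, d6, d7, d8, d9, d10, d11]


Parity bits: p1=0, p2=0, p3=1, p4=1

001100110010110


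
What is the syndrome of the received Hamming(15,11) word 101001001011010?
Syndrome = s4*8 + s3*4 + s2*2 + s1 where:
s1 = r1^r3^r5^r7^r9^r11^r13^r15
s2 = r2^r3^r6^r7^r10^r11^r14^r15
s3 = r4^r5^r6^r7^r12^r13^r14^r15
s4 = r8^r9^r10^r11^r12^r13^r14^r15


s1=0, s2=0, s3=1, s4=0

Syndrome = 4 (error at position 4)


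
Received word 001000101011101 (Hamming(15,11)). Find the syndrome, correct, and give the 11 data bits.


Syndrome = 8: error at position 8

Data: 10011011101 (corrected bit 8)


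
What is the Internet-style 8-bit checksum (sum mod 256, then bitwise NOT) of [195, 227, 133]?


Sum = 555 mod 256 = 43
Complement = 212

212


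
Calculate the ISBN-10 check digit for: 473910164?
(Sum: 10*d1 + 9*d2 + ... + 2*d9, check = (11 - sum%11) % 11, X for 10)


Weighted sum: 226
226 mod 11 = 6

Check digit: 5


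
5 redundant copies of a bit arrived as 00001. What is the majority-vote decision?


Ones: 1 out of 5
Threshold: 3

0 (1/5 voted 1)


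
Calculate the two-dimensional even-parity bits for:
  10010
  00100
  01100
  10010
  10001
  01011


Row parities: 010001
Column parities: 10010

Row P: 010001, Col P: 10010, Corner: 0


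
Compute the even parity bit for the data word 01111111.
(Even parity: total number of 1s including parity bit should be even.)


Number of 1s in data: 7
Parity bit: 1

1


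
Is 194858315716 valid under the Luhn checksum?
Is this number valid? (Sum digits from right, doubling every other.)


Luhn sum = 59
59 mod 10 = 9

Invalid (Luhn sum mod 10 = 9)


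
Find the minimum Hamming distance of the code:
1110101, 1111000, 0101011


Comparing all pairs, minimum distance: 3
Can detect 2 errors, correct 1 errors

3


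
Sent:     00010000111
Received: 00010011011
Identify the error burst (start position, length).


XOR: 00000011100

Burst at position 6, length 3


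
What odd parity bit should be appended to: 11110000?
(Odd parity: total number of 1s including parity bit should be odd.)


Number of 1s in data: 4
Parity bit: 1

1


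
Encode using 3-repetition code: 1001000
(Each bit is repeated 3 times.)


Each bit -> 3 copies

111000000111000000000


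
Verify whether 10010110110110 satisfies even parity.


Number of 1s: 8

Yes, parity is correct (8 ones)


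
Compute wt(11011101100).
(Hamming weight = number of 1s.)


Counting 1s in 11011101100

7


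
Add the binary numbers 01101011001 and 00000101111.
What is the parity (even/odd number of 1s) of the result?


01101011001 = 857
00000101111 = 47
Sum = 904 = 1110001000
1s count = 4

even parity (4 ones in 1110001000)


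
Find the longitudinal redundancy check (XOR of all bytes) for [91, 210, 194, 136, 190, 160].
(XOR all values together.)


XOR chain: 91 ^ 210 ^ 194 ^ 136 ^ 190 ^ 160 = 221

221


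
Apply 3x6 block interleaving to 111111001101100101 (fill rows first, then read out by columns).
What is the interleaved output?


Matrix:
  111111
  001101
  100101
Read columns: 101100110111100111

101100110111100111


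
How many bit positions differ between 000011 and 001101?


XOR: 001110
Count of 1s: 3

3


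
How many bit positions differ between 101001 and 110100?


XOR: 011101
Count of 1s: 4

4


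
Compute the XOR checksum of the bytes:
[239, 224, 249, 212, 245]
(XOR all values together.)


XOR chain: 239 ^ 224 ^ 249 ^ 212 ^ 245 = 215

215


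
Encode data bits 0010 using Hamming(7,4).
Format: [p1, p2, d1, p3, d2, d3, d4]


Parity bits: p1=0, p2=1, p3=1

0101010


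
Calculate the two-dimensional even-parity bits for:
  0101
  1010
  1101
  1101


Row parities: 0011
Column parities: 1111

Row P: 0011, Col P: 1111, Corner: 0


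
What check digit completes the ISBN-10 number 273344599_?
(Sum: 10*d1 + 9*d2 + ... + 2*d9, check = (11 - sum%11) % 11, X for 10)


Weighted sum: 237
237 mod 11 = 6

Check digit: 5


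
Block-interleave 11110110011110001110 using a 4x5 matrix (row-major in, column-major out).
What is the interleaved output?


Matrix:
  11110
  11001
  11100
  01110
Read columns: 11101111101110010100

11101111101110010100


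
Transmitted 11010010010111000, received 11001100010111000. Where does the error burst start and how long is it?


XOR: 00011110000000000

Burst at position 3, length 4


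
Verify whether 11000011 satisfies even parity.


Number of 1s: 4

Yes, parity is correct (4 ones)


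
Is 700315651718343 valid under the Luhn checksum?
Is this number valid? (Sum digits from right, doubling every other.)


Luhn sum = 50
50 mod 10 = 0

Valid (Luhn sum mod 10 = 0)


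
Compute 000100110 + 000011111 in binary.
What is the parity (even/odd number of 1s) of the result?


000100110 = 38
000011111 = 31
Sum = 69 = 1000101
1s count = 3

odd parity (3 ones in 1000101)


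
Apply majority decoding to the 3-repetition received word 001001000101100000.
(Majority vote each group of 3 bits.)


Groups: 001, 001, 000, 101, 100, 000
Majority votes: 000100

000100


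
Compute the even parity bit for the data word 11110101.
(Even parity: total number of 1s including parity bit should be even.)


Number of 1s in data: 6
Parity bit: 0

0


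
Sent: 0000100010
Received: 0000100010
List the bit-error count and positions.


XOR: 0000000000

0 errors (received matches sent)


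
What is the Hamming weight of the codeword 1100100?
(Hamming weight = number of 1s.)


Counting 1s in 1100100

3


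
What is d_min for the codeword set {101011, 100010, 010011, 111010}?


Comparing all pairs, minimum distance: 2
Can detect 1 errors, correct 0 errors

2


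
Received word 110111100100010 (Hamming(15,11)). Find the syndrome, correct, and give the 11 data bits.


Syndrome = 7: error at position 7

Data: 01100100010 (corrected bit 7)


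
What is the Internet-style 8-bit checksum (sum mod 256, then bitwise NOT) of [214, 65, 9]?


Sum = 288 mod 256 = 32
Complement = 223

223


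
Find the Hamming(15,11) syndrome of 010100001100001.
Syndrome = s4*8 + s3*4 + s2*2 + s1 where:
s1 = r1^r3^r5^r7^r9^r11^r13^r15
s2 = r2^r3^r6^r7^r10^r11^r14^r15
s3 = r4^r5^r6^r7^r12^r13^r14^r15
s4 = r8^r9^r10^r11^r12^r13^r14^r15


s1=0, s2=1, s3=0, s4=1

Syndrome = 10 (error at position 10)


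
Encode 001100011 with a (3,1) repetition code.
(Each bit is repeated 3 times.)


Each bit -> 3 copies

000000111111000000000111111


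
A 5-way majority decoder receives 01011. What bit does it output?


Ones: 3 out of 5
Threshold: 3

1 (3/5 voted 1)


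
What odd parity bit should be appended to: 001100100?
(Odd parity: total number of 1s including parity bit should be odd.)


Number of 1s in data: 3
Parity bit: 0

0


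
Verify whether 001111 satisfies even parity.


Number of 1s: 4

Yes, parity is correct (4 ones)


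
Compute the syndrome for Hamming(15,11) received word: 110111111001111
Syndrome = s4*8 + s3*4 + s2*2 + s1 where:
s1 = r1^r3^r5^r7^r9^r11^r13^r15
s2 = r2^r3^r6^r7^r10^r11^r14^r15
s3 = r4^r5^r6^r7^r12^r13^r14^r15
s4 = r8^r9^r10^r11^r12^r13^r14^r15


s1=0, s2=1, s3=0, s4=0

Syndrome = 2 (error at position 2)


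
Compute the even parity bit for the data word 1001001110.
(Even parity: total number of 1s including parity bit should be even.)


Number of 1s in data: 5
Parity bit: 1

1


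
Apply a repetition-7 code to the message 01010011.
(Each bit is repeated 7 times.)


Each bit -> 7 copies

00000001111111000000011111110000000000000011111111111111


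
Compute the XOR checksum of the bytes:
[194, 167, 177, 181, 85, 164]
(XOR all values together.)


XOR chain: 194 ^ 167 ^ 177 ^ 181 ^ 85 ^ 164 = 144

144


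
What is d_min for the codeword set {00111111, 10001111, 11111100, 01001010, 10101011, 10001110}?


Comparing all pairs, minimum distance: 1
Can detect 0 errors, correct 0 errors

1


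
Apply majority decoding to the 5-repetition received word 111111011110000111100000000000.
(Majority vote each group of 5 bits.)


Groups: 11111, 10111, 10000, 11110, 00000, 00000
Majority votes: 110100

110100


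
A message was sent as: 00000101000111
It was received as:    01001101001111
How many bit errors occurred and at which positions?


XOR: 01001000001000

3 error(s) at position(s): 1, 4, 10


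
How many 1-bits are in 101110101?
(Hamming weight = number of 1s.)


Counting 1s in 101110101

6


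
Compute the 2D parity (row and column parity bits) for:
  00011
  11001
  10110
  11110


Row parities: 0110
Column parities: 10010

Row P: 0110, Col P: 10010, Corner: 0
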